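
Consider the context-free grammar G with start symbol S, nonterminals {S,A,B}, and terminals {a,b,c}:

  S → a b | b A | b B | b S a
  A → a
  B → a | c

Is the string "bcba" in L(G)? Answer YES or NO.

CNF form of G:
  S -> T0 T1 | T1 A | T1 B | T1 X2
  A -> a
  B -> a | c
  T0 -> a
  T1 -> b
  X2 -> S T0

CYK table (by increasing span):
  cell(0,0) b: {T1}  orig:{}
  cell(1,1) c: {B}
  cell(2,2) b: {T1}  orig:{}
  cell(3,3) a: {A,B,T0}  orig:{A,B}
  cell(0,1) bc: {S}
  cell(1,2) cb: ∅
  cell(2,3) ba: {S}
  cell(0,2) bcb: ∅
  cell(1,3) cba: ∅
  cell(0,3) bcba: ∅

S ∉ T[0,3] ⇒ NO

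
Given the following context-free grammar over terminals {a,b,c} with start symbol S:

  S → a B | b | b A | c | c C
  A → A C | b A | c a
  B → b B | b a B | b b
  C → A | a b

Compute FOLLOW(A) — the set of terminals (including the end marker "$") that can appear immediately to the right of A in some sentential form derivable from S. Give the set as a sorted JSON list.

FIRST iteration:
pass 1:
  A via A→b A: +{b}
  A via A→c a: +{c}
  B via B→b B: +{b}
  C via C→A: +{b,c}
  C via C→a b: +{a}
  S via S→a B: +{a}
  S via S→b: +{b}
  S via S→c: +{c}
  S: {a,b,c}  A: {b,c}  B: {b}  C: {a,b,c}
pass 2: (no change)
  S: {a,b,c}  A: {b,c}  B: {b}  C: {a,b,c}

FOLLOW iteration:
seed FOLLOW(S) with $
[1]
  A→A C: FOLLOW(A) ⊇ FIRST(C) = {a,b,c}; new: +{a,b,c}
  A→A C: FOLLOW(C) ⊇ FOLLOW(A) ⊇ {a,b,c}; new: +{a,b,c}
  S→a B: FOLLOW(B) ⊇ FOLLOW(S) ⊇ {$}; new: +{$}
  S→b A: FOLLOW(A) ⊇ FOLLOW(S) ⊇ {$}; new: +{$}
  S→c C: FOLLOW(C) ⊇ FOLLOW(S) ⊇ {$}; new: +{$}
  FOLLOW(S)={$}  FOLLOW(A)={$,a,b,c}  FOLLOW(B)={$}  FOLLOW(C)={$,a,b,c}
[2] (stable)
  FOLLOW(S)={$}  FOLLOW(A)={$,a,b,c}  FOLLOW(B)={$}  FOLLOW(C)={$,a,b,c}

FOLLOW(A) = ["$", "a", "b", "c"]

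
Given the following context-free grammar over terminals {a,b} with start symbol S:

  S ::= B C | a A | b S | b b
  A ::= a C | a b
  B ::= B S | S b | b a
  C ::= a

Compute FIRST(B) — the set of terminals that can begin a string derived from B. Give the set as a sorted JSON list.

FIRST sets, iterate to fixpoint:
pass 1:
  A via A→a C: +{a}
  B via B→b a: +{b}
  C via C→a: +{a}
  S via S→B C: +{b}
  S via S→a A: +{a}
  FIRST[S]={a,b}  FIRST[A]={a}  FIRST[B]={b}  FIRST[C]={a}
pass 2:
  B via B→S b: +{a}
  FIRST[S]={a,b}  FIRST[A]={a}  FIRST[B]={a,b}  FIRST[C]={a}
pass 3: done
  FIRST[S]={a,b}  FIRST[A]={a}  FIRST[B]={a,b}  FIRST[C]={a}

FIRST(B) = ["a", "b"]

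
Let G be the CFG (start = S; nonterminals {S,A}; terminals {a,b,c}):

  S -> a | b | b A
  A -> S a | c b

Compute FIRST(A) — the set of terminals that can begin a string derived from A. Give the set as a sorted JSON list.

Compute FIRST by fixpoint:
iter 1:
  A via A→c b: +{c}
  S via S→a: +{a}
  S via S→b: +{b}
  S: {a,b}  A: {c}
iter 2:
  A via A→S a: +{a,b}
  S: {a,b}  A: {a,b,c}
iter 3: done
  S: {a,b}  A: {a,b,c}

FIRST(A) = ["a", "b", "c"]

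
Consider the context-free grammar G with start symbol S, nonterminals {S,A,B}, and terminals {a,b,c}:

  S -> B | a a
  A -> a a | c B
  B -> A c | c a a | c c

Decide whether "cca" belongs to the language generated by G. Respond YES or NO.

CNF form of G:
  S -> A T1 | T0 T0 | T1 T1 | T1 X3
  A -> T0 T0 | T1 B
  B -> A T1 | T1 T1 | T1 X2
  T0 -> a
  T1 -> c
  X2 -> T0 T0
  X3 -> T0 T0

CYK table (by increasing span):
  [0..0]={T1}  "c"  orig:{}
  [1..1]={T1}  "c"  orig:{}
  [2..2]={T0}  "a"  orig:{}
  [0..1]={B,S}  "cc"
  [1..2]=∅  "ca"
  [0..2]=∅  "cca"

S ∉ T[0,2] ⇒ NO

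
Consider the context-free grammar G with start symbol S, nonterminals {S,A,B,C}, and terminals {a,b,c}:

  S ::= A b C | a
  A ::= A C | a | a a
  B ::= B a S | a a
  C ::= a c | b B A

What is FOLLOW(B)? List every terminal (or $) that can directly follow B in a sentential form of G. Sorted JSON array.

FIRST sets, iterate to fixpoint:
pass 1:
  A via A→a: +{a}
  B via B→a a: +{a}
  C via C→a c: +{a}
  C via C→b B A: +{b}
  S via S→A b C: +{a}
  FIRST[S]={a}  FIRST[A]={a}  FIRST[B]={a}  FIRST[C]={a,b}
pass 2: — fixpoint
  FIRST[S]={a}  FIRST[A]={a}  FIRST[B]={a}  FIRST[C]={a,b}

Compute FOLLOW by fixpoint:
initialize: $ ∈ FOLLOW(S)
iter 1:
  A→A C: FOLLOW(A) ⊇ FIRST(C) = {a,b}; new: +{a,b}
  A→A C: FOLLOW(C) ⊇ FOLLOW(A) ⊇ {a,b}; new: +{a,b}
  B→B a S: FOLLOW(B) ⊇ FIRST(a) = {a}; new: +{a}
  B→B a S: FOLLOW(S) ⊇ FOLLOW(B) ⊇ {a}; new: +{a}
  S→A b C: FOLLOW(C) ⊇ FOLLOW(S) ⊇ {$,a}; new: +{$}
  FOLLOW(S)={$,a}  FOLLOW(A)={a,b}  FOLLOW(B)={a}  FOLLOW(C)={$,a,b}
iter 2:
  C→b B A: FOLLOW(A) ⊇ FOLLOW(C) ⊇ {$,a,b}; new: +{$}
  FOLLOW(S)={$,a}  FOLLOW(A)={$,a,b}  FOLLOW(B)={a}  FOLLOW(C)={$,a,b}
iter 3: done
  FOLLOW(S)={$,a}  FOLLOW(A)={$,a,b}  FOLLOW(B)={a}  FOLLOW(C)={$,a,b}

FOLLOW(B) = ["a"]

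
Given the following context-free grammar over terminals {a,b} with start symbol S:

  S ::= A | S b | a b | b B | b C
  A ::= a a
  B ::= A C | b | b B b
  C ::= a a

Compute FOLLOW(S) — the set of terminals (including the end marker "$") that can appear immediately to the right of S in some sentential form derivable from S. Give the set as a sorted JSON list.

FIRST sets, iterate to fixpoint:
round 1:
  A via A→a a: +{a}
  B via B→A C: +{a}
  B via B→b: +{b}
  C via C→a a: +{a}
  S via S→A: +{a}
  S via S→b B: +{b}
  FIRST(S)={a,b}  FIRST(A)={a}  FIRST(B)={a,b}  FIRST(C)={a}
round 2: — fixpoint
  FIRST(S)={a,b}  FIRST(A)={a}  FIRST(B)={a,b}  FIRST(C)={a}

FOLLOW sets:
seed FOLLOW(S) with $
[1]
  B→A C: FOLLOW(A) ⊇ FIRST(C) = {a}; new: +{a}
  B→b B b: FOLLOW(B) ⊇ FIRST(b) = {b}; new: +{b}
  S→A: FOLLOW(A) ⊇ FOLLOW(S) ⊇ {$}; new: +{$}
  S→S b: FOLLOW(S) ⊇ FIRST(b) = {b}; new: +{b}
  S→b B: FOLLOW(B) ⊇ FOLLOW(S) ⊇ {$,b}; new: +{$}
  S→b C: FOLLOW(C) ⊇ FOLLOW(S) ⊇ {$,b}; new: +{$,b}
  FOLLOW(S)={$,b}  FOLLOW(A)={$,a}  FOLLOW(B)={$,b}  FOLLOW(C)={$,b}
[2]
  S→A: FOLLOW(A) ⊇ FOLLOW(S) ⊇ {$,b}; new: +{b}
  FOLLOW(S)={$,b}  FOLLOW(A)={$,a,b}  FOLLOW(B)={$,b}  FOLLOW(C)={$,b}
[3] — fixpoint
  FOLLOW(S)={$,b}  FOLLOW(A)={$,a,b}  FOLLOW(B)={$,b}  FOLLOW(C)={$,b}

FOLLOW(S) = ["$", "b"]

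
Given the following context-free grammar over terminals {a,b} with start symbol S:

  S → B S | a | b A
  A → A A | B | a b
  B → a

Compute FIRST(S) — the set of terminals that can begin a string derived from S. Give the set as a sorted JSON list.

FIRST iteration:
round 1:
  A via A→a b: +{a}
  B via B→a: +{a}
  S via S→B S: +{a}
  S via S→b A: +{b}
  FIRST(S)={a,b}  FIRST(A)={a}  FIRST(B)={a}
round 2: (no change)
  FIRST(S)={a,b}  FIRST(A)={a}  FIRST(B)={a}

FIRST(S) = ["a", "b"]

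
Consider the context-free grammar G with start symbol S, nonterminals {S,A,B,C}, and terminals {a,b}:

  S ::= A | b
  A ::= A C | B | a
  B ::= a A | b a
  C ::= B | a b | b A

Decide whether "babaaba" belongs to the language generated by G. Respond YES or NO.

Convert to CNF:
  S -> A C | T0 A | T1 T0 | a | b
  A -> A C | T0 A | T1 T0 | a
  B -> T0 A | T1 T0
  C -> T0 A | T0 T1 | T1 A | T1 T0
  T0 -> a
  T1 -> b

CYK fill:
  T[0,0] 'b' = {S,T1}  orig:{S}
  T[1,1] 'a' = {A,S,T0}  orig:{A,S}
  T[2,2] 'b' = {S,T1}  orig:{S}
  T[3,3] 'a' = {A,S,T0}  orig:{A,S}
  T[4,4] 'a' = {A,S,T0}  orig:{A,S}
  T[5,5] 'b' = {S,T1}  orig:{S}
  T[6,6] 'a' = {A,S,T0}  orig:{A,S}
  T[0,1] 'ba' = {A,B,C,S}
  T[1,2] 'ab' = {C}
  T[2,3] 'ba' = {A,B,C,S}
  T[3,4] 'aa' = {A,B,C,S}
  T[4,5] 'ab' = {C}
  T[5,6] 'ba' = {A,B,C,S}
  T[0,2] 'bab' = ∅
  T[1,3] 'aba' = {A,B,C,S}
  T[2,4] 'baa' = {C}
  T[3,5] 'aab' = {A,S}
  T[4,6] 'aba' = {A,B,C,S}
  T[0,3] 'baba' = {A,C,S}
  T[1,4] 'abaa' = {A,S}
  T[2,5] 'baab' = {A,C,S}
  T[3,6] 'aaba' = {A,B,C,S}
  T[0,4] 'babaa' = {A,C,S}
  T[1,5] 'abaab' = {A,B,C,S}
  T[2,6] 'baaba' = {A,C,S}
  T[0,5] 'babaab' = {A,C,S}
  T[1,6] 'abaaba' = {A,B,C,S}
  T[0,6] 'babaaba' = {A,C,S}

S ∈ T[0,6] ⇒ YES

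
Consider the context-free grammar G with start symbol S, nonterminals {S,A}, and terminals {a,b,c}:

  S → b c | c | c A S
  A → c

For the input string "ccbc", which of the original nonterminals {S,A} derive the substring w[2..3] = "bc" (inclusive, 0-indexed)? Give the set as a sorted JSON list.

Convert to CNF:
  S -> T0 T1 | T1 X2 | c
  A -> c
  T0 -> b
  T1 -> c
  X2 -> A S

Fill CYK table bottom-up — only the sub-triangle for w[2..3]:
  [2..2]={T0}  "b"  orig:{}
  [3..3]={A,S,T1}  "c"  orig:{A,S}
  [2..3]={S}  "bc"

Original NTs in T[2,3] deriving "bc": ["S"]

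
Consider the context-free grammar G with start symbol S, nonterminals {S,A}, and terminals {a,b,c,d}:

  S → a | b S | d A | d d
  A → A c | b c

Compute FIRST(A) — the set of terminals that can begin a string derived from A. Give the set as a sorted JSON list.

Compute FIRST by fixpoint:
round 1:
  A via A→b c: +{b}
  S via S→a: +{a}
  S via S→b S: +{b}
  S via S→d A: +{d}
  FIRST[S]={a,b,d}  FIRST[A]={b}
round 2: — fixpoint
  FIRST[S]={a,b,d}  FIRST[A]={b}

FIRST(A) = ["b"]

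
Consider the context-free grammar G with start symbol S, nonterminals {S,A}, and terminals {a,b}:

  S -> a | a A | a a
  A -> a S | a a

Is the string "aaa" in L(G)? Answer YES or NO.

Convert to CNF:
  S -> T0 A | T0 T0 | a
  A -> T0 S | T0 T0
  T0 -> a

CYK table (by increasing span):
  T[0,0] 'a' = {S,T0}  orig:{S}
  T[1,1] 'a' = {S,T0}  orig:{S}
  T[2,2] 'a' = {S,T0}  orig:{S}
  T[0,1] 'aa' = {A,S}
  T[1,2] 'aa' = {A,S}
  T[0,2] 'aaa' = {A,S}

S ∈ T[0,2] ⇒ YES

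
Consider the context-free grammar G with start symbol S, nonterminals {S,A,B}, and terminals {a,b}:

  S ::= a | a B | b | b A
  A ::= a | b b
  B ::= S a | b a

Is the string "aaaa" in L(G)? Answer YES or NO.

Convert to CNF:
  S -> T0 A | T1 B | a | b
  A -> T0 T0 | a
  B -> S T1 | T0 T1
  T0 -> b
  T1 -> a

CYK table (by increasing span):
  T[0,0] 'a' = {A,S,T1}  orig:{A,S}
  T[1,1] 'a' = {A,S,T1}  orig:{A,S}
  T[2,2] 'a' = {A,S,T1}  orig:{A,S}
  T[3,3] 'a' = {A,S,T1}  orig:{A,S}
  T[0,1] 'aa' = {B}
  T[1,2] 'aa' = {B}
  T[2,3] 'aa' = {B}
  T[0,2] 'aaa' = {S}
  T[1,3] 'aaa' = {S}
  T[0,3] 'aaaa' = {B}

S ∉ T[0,3] ⇒ NO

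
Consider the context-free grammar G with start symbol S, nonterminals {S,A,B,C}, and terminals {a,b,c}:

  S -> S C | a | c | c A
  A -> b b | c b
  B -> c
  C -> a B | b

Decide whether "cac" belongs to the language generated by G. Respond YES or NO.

Convert to CNF:
  S -> S C | T1 A | a | c
  A -> T0 T0 | T1 T0
  B -> c
  C -> T2 B | b
  T0 -> b
  T1 -> c
  T2 -> a

CYK table (by increasing span):
  [0..0]={B,S,T1}  "c"  orig:{B,S}
  [1..1]={S,T2}  "a"  orig:{S}
  [2..2]={B,S,T1}  "c"  orig:{B,S}
  [0..1]=∅  "ca"
  [1..2]={C}  "ac"
  [0..2]={S}  "cac"

S ∈ T[0,2] ⇒ YES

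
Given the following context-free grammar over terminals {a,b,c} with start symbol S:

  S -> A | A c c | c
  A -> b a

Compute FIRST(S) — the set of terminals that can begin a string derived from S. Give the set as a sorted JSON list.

FIRST sets, iterate to fixpoint:
[1]
  A via A→b a: +{b}
  S via S→A: +{b}
  S via S→c: +{c}
  S: {b,c}  A: {b}
[2] (stable)
  S: {b,c}  A: {b}

FIRST(S) = ["b", "c"]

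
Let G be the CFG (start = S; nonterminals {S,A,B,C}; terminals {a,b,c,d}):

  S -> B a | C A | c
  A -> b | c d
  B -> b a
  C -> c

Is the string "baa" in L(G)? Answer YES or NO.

Convert to CNF:
  S -> B T3 | C A | c
  A -> T0 T1 | b
  B -> T2 T3
  C -> c
  T0 -> c
  T1 -> d
  T2 -> b
  T3 -> a

Fill CYK table bottom-up:
  cell(0,0) b: {A,T2}  orig:{A}
  cell(1,1) a: {T3}  orig:{}
  cell(2,2) a: {T3}  orig:{}
  cell(0,1) ba: {B}
  cell(1,2) aa: ∅
  cell(0,2) baa: {S}

S ∈ T[0,2] ⇒ YES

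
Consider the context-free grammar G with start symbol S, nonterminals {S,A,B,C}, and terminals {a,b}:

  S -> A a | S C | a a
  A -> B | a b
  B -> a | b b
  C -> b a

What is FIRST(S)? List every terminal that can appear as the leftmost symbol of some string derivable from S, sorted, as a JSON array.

Compute FIRST by fixpoint:
[1]
  A via A→a b: +{a}
  B via B→a: +{a}
  B via B→b b: +{b}
  C via C→b a: +{b}
  S via S→A a: +{a}
  FIRST[S]={a}  FIRST[A]={a}  FIRST[B]={a,b}  FIRST[C]={b}
[2]
  A via A→B: +{b}
  S via S→A a: +{b}
  FIRST[S]={a,b}  FIRST[A]={a,b}  FIRST[B]={a,b}  FIRST[C]={b}
[3] (no change)
  FIRST[S]={a,b}  FIRST[A]={a,b}  FIRST[B]={a,b}  FIRST[C]={b}

FIRST(S) = ["a", "b"]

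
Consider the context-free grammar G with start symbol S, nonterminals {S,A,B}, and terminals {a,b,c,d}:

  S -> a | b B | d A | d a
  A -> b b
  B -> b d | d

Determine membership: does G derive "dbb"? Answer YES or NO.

Convert to CNF:
  S -> T0 B | T1 A | T1 T2 | a
  A -> T0 T0
  B -> T0 T1 | d
  T0 -> b
  T1 -> d
  T2 -> a

CYK table (by increasing span):
  cell(0,0) d: {B,T1}  orig:{B}
  cell(1,1) b: {T0}  orig:{}
  cell(2,2) b: {T0}  orig:{}
  cell(0,1) db: ∅
  cell(1,2) bb: {A}
  cell(0,2) dbb: {S}

S ∈ T[0,2] ⇒ YES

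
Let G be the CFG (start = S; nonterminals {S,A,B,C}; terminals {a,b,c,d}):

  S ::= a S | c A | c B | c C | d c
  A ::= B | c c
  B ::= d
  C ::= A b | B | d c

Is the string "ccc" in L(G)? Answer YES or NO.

CNF form of G:
  S -> T0 A | T0 B | T0 C | T2 T0 | T3 S
  A -> T0 T0 | d
  B -> d
  C -> A T1 | T2 T0 | d
  T0 -> c
  T1 -> b
  T2 -> d
  T3 -> a

Fill CYK table bottom-up:
  cell(0,0) c: {T0}  orig:{}
  cell(1,1) c: {T0}  orig:{}
  cell(2,2) c: {T0}  orig:{}
  cell(0,1) cc: {A}
  cell(1,2) cc: {A}
  cell(0,2) ccc: {S}

S ∈ T[0,2] ⇒ YES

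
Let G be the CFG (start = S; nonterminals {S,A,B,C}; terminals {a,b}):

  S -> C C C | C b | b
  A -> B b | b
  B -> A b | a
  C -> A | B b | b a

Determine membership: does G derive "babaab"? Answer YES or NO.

Convert to CNF:
  S -> C T0 | C X2 | b
  A -> B T0 | b
  B -> A T0 | a
  C -> B T0 | T0 T1 | b
  T0 -> b
  T1 -> a
  X2 -> C C

CYK fill:
  cell(0,0) b: {A,C,S,T0}  orig:{A,C,S}
  cell(1,1) a: {B,T1}  orig:{B}
  cell(2,2) b: {A,C,S,T0}  orig:{A,C,S}
  cell(3,3) a: {B,T1}  orig:{B}
  cell(4,4) a: {B,T1}  orig:{B}
  cell(5,5) b: {A,C,S,T0}  orig:{A,C,S}
  cell(0,1) ba: {C}
  cell(1,2) ab: {A,C}
  cell(2,3) ba: {C}
  cell(3,4) aa: ∅
  cell(4,5) ab: {A,C}
  cell(0,2) bab: {S,X2}  orig:{S}
  cell(1,3) aba: ∅
  cell(2,4) baa: ∅
  cell(3,5) aab: ∅
  cell(0,3) baba: {X2}  orig:{}
  cell(1,4) abaa: ∅
  cell(2,5) baab: {X2}  orig:{}
  cell(0,4) babaa: ∅
  cell(1,5) abaab: ∅
  cell(0,5) babaab: {S}

S ∈ T[0,5] ⇒ YES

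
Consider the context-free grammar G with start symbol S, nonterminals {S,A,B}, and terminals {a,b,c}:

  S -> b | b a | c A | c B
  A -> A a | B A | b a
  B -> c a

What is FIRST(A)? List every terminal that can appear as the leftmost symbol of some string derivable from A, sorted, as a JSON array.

FIRST sets, iterate to fixpoint:
[1]
  A via A→b a: +{b}
  B via B→c a: +{c}
  S via S→b: +{b}
  S via S→c A: +{c}
  FIRST(S)={b,c}  FIRST(A)={b}  FIRST(B)={c}
[2]
  A via A→B A: +{c}
  FIRST(S)={b,c}  FIRST(A)={b,c}  FIRST(B)={c}
[3] — fixpoint
  FIRST(S)={b,c}  FIRST(A)={b,c}  FIRST(B)={c}

FIRST(A) = ["b", "c"]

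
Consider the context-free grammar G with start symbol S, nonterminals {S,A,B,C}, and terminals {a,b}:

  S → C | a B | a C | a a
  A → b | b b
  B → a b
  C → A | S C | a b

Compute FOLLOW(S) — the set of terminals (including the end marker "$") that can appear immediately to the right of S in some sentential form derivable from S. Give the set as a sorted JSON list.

Compute FIRST by fixpoint:
pass 1:
  A via A→b: +{b}
  B via B→a b: +{a}
  C via C→A: +{b}
  C via C→a b: +{a}
  S via S→C: +{a,b}
  S: {a,b}  A: {b}  B: {a}  C: {a,b}
pass 2: (stable)
  S: {a,b}  A: {b}  B: {a}  C: {a,b}

FOLLOW iteration:
FOLLOW(S) := {$}
pass 1:
  C→S C: FOLLOW(S) ⊇ FIRST(C) = {a,b}; new: +{a,b}
  S→C: FOLLOW(C) ⊇ FOLLOW(S) ⊇ {$,a,b}; new: +{$,a,b}
  S→a B: FOLLOW(B) ⊇ FOLLOW(S) ⊇ {$,a,b}; new: +{$,a,b}
  FOLLOW[S]={$,a,b}  FOLLOW[A]={}  FOLLOW[B]={$,a,b}  FOLLOW[C]={$,a,b}
pass 2:
  C→A: FOLLOW(A) ⊇ FOLLOW(C) ⊇ {$,a,b}; new: +{$,a,b}
  FOLLOW[S]={$,a,b}  FOLLOW[A]={$,a,b}  FOLLOW[B]={$,a,b}  FOLLOW[C]={$,a,b}
pass 3: (no change)
  FOLLOW[S]={$,a,b}  FOLLOW[A]={$,a,b}  FOLLOW[B]={$,a,b}  FOLLOW[C]={$,a,b}

FOLLOW(S) = ["$", "a", "b"]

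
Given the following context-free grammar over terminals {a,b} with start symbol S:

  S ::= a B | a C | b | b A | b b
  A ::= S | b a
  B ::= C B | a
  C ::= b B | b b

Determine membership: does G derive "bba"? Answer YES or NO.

CNF form of G:
  S -> T0 B | T0 C | T1 A | T1 T1 | b
  A -> T0 B | T0 C | T1 A | T1 T0 | T1 T1 | b
  B -> C B | a
  C -> T1 B | T1 T1
  T0 -> a
  T1 -> b

CYK fill:
  T[0,0] 'b' = {A,S,T1}  orig:{A,S}
  T[1,1] 'b' = {A,S,T1}  orig:{A,S}
  T[2,2] 'a' = {B,T0}  orig:{B}
  T[0,1] 'bb' = {A,C,S}
  T[1,2] 'ba' = {A,C}
  T[0,2] 'bba' = {A,B,S}

S ∈ T[0,2] ⇒ YES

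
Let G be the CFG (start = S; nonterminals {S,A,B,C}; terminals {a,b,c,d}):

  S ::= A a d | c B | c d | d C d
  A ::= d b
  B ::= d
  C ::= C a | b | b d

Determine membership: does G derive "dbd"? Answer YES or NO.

Convert to CNF:
  S -> A X4 | T0 X5 | T3 B | T3 T0
  A -> T0 T1
  B -> d
  C -> C T2 | T1 T0 | b
  T0 -> d
  T1 -> b
  T2 -> a
  T3 -> c
  X4 -> T2 T0
  X5 -> C T0

CYK fill:
  T[0,0] 'd' = {B,T0}  orig:{B}
  T[1,1] 'b' = {C,T1}  orig:{C}
  T[2,2] 'd' = {B,T0}  orig:{B}
  T[0,1] 'db' = {A}
  T[1,2] 'bd' = {C,X5}  orig:{C}
  T[0,2] 'dbd' = {S}

S ∈ T[0,2] ⇒ YES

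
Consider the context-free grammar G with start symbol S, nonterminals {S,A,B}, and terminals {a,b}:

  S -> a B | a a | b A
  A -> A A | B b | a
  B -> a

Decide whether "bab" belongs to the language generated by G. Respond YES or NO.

CNF form of G:
  S -> T0 A | T1 B | T1 T1
  A -> A A | B T0 | a
  B -> a
  T0 -> b
  T1 -> a

Fill CYK table bottom-up:
  T[0,0] 'b' = {T0}  orig:{}
  T[1,1] 'a' = {A,B,T1}  orig:{A,B}
  T[2,2] 'b' = {T0}  orig:{}
  T[0,1] 'ba' = {S}
  T[1,2] 'ab' = {A}
  T[0,2] 'bab' = {S}

S ∈ T[0,2] ⇒ YES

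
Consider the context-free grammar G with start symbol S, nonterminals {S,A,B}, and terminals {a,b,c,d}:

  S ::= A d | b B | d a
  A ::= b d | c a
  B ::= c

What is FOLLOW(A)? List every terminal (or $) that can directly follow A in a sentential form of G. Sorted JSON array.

FIRST iteration:
[1]
  A via A→b d: +{b}
  A via A→c a: +{c}
  B via B→c: +{c}
  S via S→A d: +{b,c}
  S via S→d a: +{d}
  FIRST[S]={b,c,d}  FIRST[A]={b,c}  FIRST[B]={c}
[2] (stable)
  FIRST[S]={b,c,d}  FIRST[A]={b,c}  FIRST[B]={c}

Compute FOLLOW by fixpoint:
FOLLOW(S) := {$}
round 1:
  S→A d: FOLLOW(A) ⊇ FIRST(d) = {d}; new: +{d}
  S→b B: FOLLOW(B) ⊇ FOLLOW(S) ⊇ {$}; new: +{$}
  FOLLOW[S]={$}  FOLLOW[A]={d}  FOLLOW[B]={$}
round 2: — fixpoint
  FOLLOW[S]={$}  FOLLOW[A]={d}  FOLLOW[B]={$}

FOLLOW(A) = ["d"]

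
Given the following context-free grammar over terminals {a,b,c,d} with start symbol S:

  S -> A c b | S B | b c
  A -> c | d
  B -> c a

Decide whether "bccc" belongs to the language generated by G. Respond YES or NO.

CNF form of G:
  S -> A X3 | S B | T2 T0
  A -> c | d
  B -> T0 T1
  T0 -> c
  T1 -> a
  T2 -> b
  X3 -> T0 T2

Fill CYK table bottom-up:
  cell(0,0) b: {T2}  orig:{}
  cell(1,1) c: {A,T0}  orig:{A}
  cell(2,2) c: {A,T0}  orig:{A}
  cell(3,3) c: {A,T0}  orig:{A}
  cell(0,1) bc: {S}
  cell(1,2) cc: ∅
  cell(2,3) cc: ∅
  cell(0,2) bcc: ∅
  cell(1,3) ccc: ∅
  cell(0,3) bccc: ∅

S ∉ T[0,3] ⇒ NO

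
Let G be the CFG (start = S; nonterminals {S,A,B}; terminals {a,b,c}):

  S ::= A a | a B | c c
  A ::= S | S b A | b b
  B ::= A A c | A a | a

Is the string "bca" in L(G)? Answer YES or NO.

CNF form of G:
  S -> A T0 | T0 B | T2 T2
  A -> A T0 | S X3 | T0 B | T1 T1 | T2 T2
  B -> A T0 | A X4 | a
  T0 -> a
  T1 -> b
  T2 -> c
  X3 -> T1 A
  X4 -> A T2

CYK table (by increasing span):
  cell(0,0) b: {T1}  orig:{}
  cell(1,1) c: {T2}  orig:{}
  cell(2,2) a: {B,T0}  orig:{B}
  cell(0,1) bc: ∅
  cell(1,2) ca: ∅
  cell(0,2) bca: ∅

S ∉ T[0,2] ⇒ NO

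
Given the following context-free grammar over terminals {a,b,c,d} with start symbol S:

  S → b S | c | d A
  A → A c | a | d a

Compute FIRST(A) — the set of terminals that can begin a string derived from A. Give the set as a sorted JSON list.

FIRST iteration:
pass 1:
  A via A→a: +{a}
  A via A→d a: +{d}
  S via S→b S: +{b}
  S via S→c: +{c}
  S via S→d A: +{d}
  S: {b,c,d}  A: {a,d}
pass 2: (stable)
  S: {b,c,d}  A: {a,d}

FIRST(A) = ["a", "d"]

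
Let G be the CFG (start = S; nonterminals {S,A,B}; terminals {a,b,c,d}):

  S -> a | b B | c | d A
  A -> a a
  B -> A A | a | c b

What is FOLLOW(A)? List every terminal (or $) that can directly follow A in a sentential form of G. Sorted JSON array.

Compute FIRST by fixpoint:
[1]
  A via A→a a: +{a}
  B via B→A A: +{a}
  B via B→c b: +{c}
  S via S→a: +{a}
  S via S→b B: +{b}
  S via S→c: +{c}
  S via S→d A: +{d}
  S: {a,b,c,d}  A: {a}  B: {a,c}
[2] (stable)
  S: {a,b,c,d}  A: {a}  B: {a,c}

FOLLOW iteration:
seed FOLLOW(S) with $
pass 1:
  B→A A: FOLLOW(A) ⊇ FIRST(A) = {a}; new: +{a}
  S→b B: FOLLOW(B) ⊇ FOLLOW(S) ⊇ {$}; new: +{$}
  S→d A: FOLLOW(A) ⊇ FOLLOW(S) ⊇ {$}; new: +{$}
  FOLLOW[S]={$}  FOLLOW[A]={$,a}  FOLLOW[B]={$}
pass 2: — fixpoint
  FOLLOW[S]={$}  FOLLOW[A]={$,a}  FOLLOW[B]={$}

FOLLOW(A) = ["$", "a"]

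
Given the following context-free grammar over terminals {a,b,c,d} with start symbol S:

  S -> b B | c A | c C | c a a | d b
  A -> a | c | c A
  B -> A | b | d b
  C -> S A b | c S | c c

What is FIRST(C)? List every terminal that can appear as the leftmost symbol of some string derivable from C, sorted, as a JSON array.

FIRST iteration:
[1]
  A via A→a: +{a}
  A via A→c: +{c}
  B via B→A: +{a,c}
  B via B→b: +{b}
  B via B→d b: +{d}
  C via C→c S: +{c}
  S via S→b B: +{b}
  S via S→c A: +{c}
  S via S→d b: +{d}
  S: {b,c,d}  A: {a,c}  B: {a,b,c,d}  C: {c}
[2]
  C via C→S A b: +{b,d}
  S: {b,c,d}  A: {a,c}  B: {a,b,c,d}  C: {b,c,d}
[3] (no change)
  S: {b,c,d}  A: {a,c}  B: {a,b,c,d}  C: {b,c,d}

FIRST(C) = ["b", "c", "d"]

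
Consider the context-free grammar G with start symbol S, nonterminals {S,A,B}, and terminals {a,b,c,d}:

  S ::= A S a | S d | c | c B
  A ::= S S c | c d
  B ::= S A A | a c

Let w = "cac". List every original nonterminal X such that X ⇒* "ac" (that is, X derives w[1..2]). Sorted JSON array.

Convert to CNF:
  S -> A X5 | S T1 | T0 B | c
  A -> S X3 | T0 T1
  B -> S X4 | T2 T0
  T0 -> c
  T1 -> d
  T2 -> a
  X3 -> S T0
  X4 -> A A
  X5 -> S T2

CYK table (by increasing span) (cells [i..j] with 1 ≤ i ≤ j ≤ 2 only):
  T[1,1] 'a' = {T2}  orig:{}
  T[2,2] 'c' = {S,T0}  orig:{S}
  T[1,2] 'ac' = {B}

Original NTs in T[1,2] deriving "ac": ["B"]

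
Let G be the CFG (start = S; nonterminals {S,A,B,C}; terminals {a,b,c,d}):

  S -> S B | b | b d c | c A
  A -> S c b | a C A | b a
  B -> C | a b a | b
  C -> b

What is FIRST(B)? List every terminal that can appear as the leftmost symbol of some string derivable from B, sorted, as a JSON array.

Compute FIRST by fixpoint:
iter 1:
  A via A→a C A: +{a}
  A via A→b a: +{b}
  B via B→a b a: +{a}
  B via B→b: +{b}
  C via C→b: +{b}
  S via S→b: +{b}
  S via S→c A: +{c}
  FIRST(S)={b,c}  FIRST(A)={a,b}  FIRST(B)={a,b}  FIRST(C)={b}
iter 2:
  A via A→S c b: +{c}
  FIRST(S)={b,c}  FIRST(A)={a,b,c}  FIRST(B)={a,b}  FIRST(C)={b}
iter 3: (no change)
  FIRST(S)={b,c}  FIRST(A)={a,b,c}  FIRST(B)={a,b}  FIRST(C)={b}

FIRST(B) = ["a", "b"]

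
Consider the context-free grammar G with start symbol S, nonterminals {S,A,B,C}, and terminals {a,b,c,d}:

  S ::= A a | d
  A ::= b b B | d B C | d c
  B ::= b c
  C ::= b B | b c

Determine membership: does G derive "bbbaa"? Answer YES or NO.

CNF form of G:
  S -> A T3 | d
  A -> T0 X4 | T1 T2 | T1 X5
  B -> T0 T2
  C -> T0 B | T0 T2
  T0 -> b
  T1 -> d
  T2 -> c
  T3 -> a
  X4 -> T0 B
  X5 -> B C

CYK table (by increasing span):
  cell(0,0) b: {T0}  orig:{}
  cell(1,1) b: {T0}  orig:{}
  cell(2,2) b: {T0}  orig:{}
  cell(3,3) a: {T3}  orig:{}
  cell(4,4) a: {T3}  orig:{}
  cell(0,1) bb: ∅
  cell(1,2) bb: ∅
  cell(2,3) ba: ∅
  cell(3,4) aa: ∅
  cell(0,2) bbb: ∅
  cell(1,3) bba: ∅
  cell(2,4) baa: ∅
  cell(0,3) bbba: ∅
  cell(1,4) bbaa: ∅
  cell(0,4) bbbaa: ∅

S ∉ T[0,4] ⇒ NO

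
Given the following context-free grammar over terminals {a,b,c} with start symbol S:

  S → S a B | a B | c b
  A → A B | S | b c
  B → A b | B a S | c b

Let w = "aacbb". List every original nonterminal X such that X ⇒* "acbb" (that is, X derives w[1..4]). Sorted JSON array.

CNF form of G:
  S -> S X5 | T0 B | T2 T1
  A -> A B | S X3 | T0 B | T1 T2 | T2 T1
  B -> A T1 | B X4 | T2 T1
  T0 -> a
  T1 -> b
  T2 -> c
  X3 -> T0 B
  X4 -> T0 S
  X5 -> T0 B

CYK fill (cells [i..j] with 1 ≤ i ≤ j ≤ 4 only):
  cell(1,1) a: {T0}  orig:{}
  cell(2,2) c: {T2}  orig:{}
  cell(3,3) b: {T1}  orig:{}
  cell(4,4) b: {T1}  orig:{}
  cell(1,2) ac: ∅
  cell(2,3) cb: {A,B,S}
  cell(3,4) bb: ∅
  cell(1,3) acb: {A,S,X3,X4,X5}  orig:{A,S}
  cell(2,4) cbb: {B}
  cell(1,4) acbb: {A,B,S,X3,X5}  orig:{A,B,S}

Original NTs in T[1,4] deriving "acbb": ["A", "B", "S"]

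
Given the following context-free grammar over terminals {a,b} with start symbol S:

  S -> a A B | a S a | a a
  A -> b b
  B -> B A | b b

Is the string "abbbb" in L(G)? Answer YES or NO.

CNF form of G:
  S -> T1 T1 | T1 X2 | T1 X3
  A -> T0 T0
  B -> B A | T0 T0
  T0 -> b
  T1 -> a
  X2 -> A B
  X3 -> S T1

CYK table (by increasing span):
  [0..0]={T1}  "a"  orig:{}
  [1..1]={T0}  "b"  orig:{}
  [2..2]={T0}  "b"  orig:{}
  [3..3]={T0}  "b"  orig:{}
  [4..4]={T0}  "b"  orig:{}
  [0..1]=∅  "ab"
  [1..2]={A,B}  "bb"
  [2..3]={A,B}  "bb"
  [3..4]={A,B}  "bb"
  [0..2]=∅  "abb"
  [1..3]=∅  "bbb"
  [2..4]=∅  "bbb"
  [0..3]=∅  "abbb"
  [1..4]={B,X2}  "bbbb"  orig:{B}
  [0..4]={S}  "abbbb"

S ∈ T[0,4] ⇒ YES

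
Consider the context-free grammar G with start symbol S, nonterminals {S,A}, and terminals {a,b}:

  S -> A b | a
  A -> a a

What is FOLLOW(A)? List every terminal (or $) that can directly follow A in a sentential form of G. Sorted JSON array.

FIRST iteration:
pass 1:
  A via A→a a: +{a}
  S via S→A b: +{a}
  FIRST[S]={a}  FIRST[A]={a}
pass 2: (stable)
  FIRST[S]={a}  FIRST[A]={a}

FOLLOW sets:
initialize: $ ∈ FOLLOW(S)
[1]
  S→A b: FOLLOW(A) ⊇ FIRST(b) = {b}; new: +{b}
  FOLLOW[S]={$}  FOLLOW[A]={b}
[2] done
  FOLLOW[S]={$}  FOLLOW[A]={b}

FOLLOW(A) = ["b"]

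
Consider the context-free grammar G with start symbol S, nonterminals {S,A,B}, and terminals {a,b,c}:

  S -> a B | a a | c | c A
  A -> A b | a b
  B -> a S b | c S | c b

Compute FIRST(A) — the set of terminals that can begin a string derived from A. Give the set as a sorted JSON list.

Compute FIRST by fixpoint:
round 1:
  A via A→a b: +{a}
  B via B→a S b: +{a}
  B via B→c S: +{c}
  S via S→a B: +{a}
  S via S→c: +{c}
  S: {a,c}  A: {a}  B: {a,c}
round 2: done
  S: {a,c}  A: {a}  B: {a,c}

FIRST(A) = ["a"]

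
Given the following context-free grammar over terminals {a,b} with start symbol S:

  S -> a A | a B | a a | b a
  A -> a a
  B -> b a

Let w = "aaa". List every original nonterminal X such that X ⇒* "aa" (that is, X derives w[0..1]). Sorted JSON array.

Convert to CNF:
  S -> T0 A | T0 B | T0 T0 | T1 T0
  A -> T0 T0
  B -> T1 T0
  T0 -> a
  T1 -> b

Fill CYK table bottom-up — only the sub-triangle for w[0..1]:
  T[0,0] 'a' = {T0}  orig:{}
  T[1,1] 'a' = {T0}  orig:{}
  T[0,1] 'aa' = {A,S}

Original NTs in T[0,1] deriving "aa": ["A", "S"]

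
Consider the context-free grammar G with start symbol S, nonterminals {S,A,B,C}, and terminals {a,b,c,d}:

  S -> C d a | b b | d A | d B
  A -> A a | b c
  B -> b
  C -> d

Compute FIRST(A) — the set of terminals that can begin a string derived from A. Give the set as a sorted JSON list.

FIRST iteration:
iter 1:
  A via A→b c: +{b}
  B via B→b: +{b}
  C via C→d: +{d}
  S via S→C d a: +{d}
  S via S→b b: +{b}
  FIRST[S]={b,d}  FIRST[A]={b}  FIRST[B]={b}  FIRST[C]={d}
iter 2: (no change)
  FIRST[S]={b,d}  FIRST[A]={b}  FIRST[B]={b}  FIRST[C]={d}

FIRST(A) = ["b"]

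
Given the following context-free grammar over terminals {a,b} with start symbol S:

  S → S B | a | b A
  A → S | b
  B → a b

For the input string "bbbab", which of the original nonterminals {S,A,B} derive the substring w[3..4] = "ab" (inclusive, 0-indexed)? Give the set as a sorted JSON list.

Convert to CNF:
  S -> S B | T0 A | a
  A -> S B | T0 A | a | b
  B -> T1 T0
  T0 -> b
  T1 -> a

CYK table (by increasing span) — only the sub-triangle for w[3..4]:
  T[3,3] 'a' = {A,S,T1}  orig:{A,S}
  T[4,4] 'b' = {A,T0}  orig:{A}
  T[3,4] 'ab' = {B}

Original NTs in T[3,4] deriving "ab": ["B"]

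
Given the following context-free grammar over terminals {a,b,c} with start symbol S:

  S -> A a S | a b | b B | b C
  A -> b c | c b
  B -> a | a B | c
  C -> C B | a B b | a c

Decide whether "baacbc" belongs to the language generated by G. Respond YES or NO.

Convert to CNF:
  S -> A X4 | T0 B | T0 C | T2 T0
  A -> T0 T1 | T1 T0
  B -> T2 B | a | c
  C -> C B | T2 T1 | T2 X3
  T0 -> b
  T1 -> c
  T2 -> a
  X3 -> B T0
  X4 -> T2 S

CYK table (by increasing span):
  T[0,0] 'b' = {T0}  orig:{}
  T[1,1] 'a' = {B,T2}  orig:{B}
  T[2,2] 'a' = {B,T2}  orig:{B}
  T[3,3] 'c' = {B,T1}  orig:{B}
  T[4,4] 'b' = {T0}  orig:{}
  T[5,5] 'c' = {B,T1}  orig:{B}
  T[0,1] 'ba' = {S}
  T[1,2] 'aa' = {B}
  T[2,3] 'ac' = {B,C}
  T[3,4] 'cb' = {A,X3}  orig:{A}
  T[4,5] 'bc' = {A,S}
  T[0,2] 'baa' = {S}
  T[1,3] 'aac' = {B}
  T[2,4] 'acb' = {C,X3}  orig:{C}
  T[3,5] 'cbc' = ∅
  T[0,3] 'baac' = {S}
  T[1,4] 'aacb' = {C,X3}  orig:{C}
  T[2,5] 'acbc' = {C}
  T[0,4] 'baacb' = {S}
  T[1,5] 'aacbc' = {C}
  T[0,5] 'baacbc' = {S}

S ∈ T[0,5] ⇒ YES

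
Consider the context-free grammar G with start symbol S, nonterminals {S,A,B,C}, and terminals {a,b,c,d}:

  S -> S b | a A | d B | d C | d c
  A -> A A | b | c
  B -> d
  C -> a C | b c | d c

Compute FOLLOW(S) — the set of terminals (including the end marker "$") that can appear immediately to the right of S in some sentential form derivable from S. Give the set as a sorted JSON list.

Compute FIRST by fixpoint:
pass 1:
  A via A→b: +{b}
  A via A→c: +{c}
  B via B→d: +{d}
  C via C→a C: +{a}
  C via C→b c: +{b}
  C via C→d c: +{d}
  S via S→a A: +{a}
  S via S→d B: +{d}
  FIRST[S]={a,d}  FIRST[A]={b,c}  FIRST[B]={d}  FIRST[C]={a,b,d}
pass 2: — fixpoint
  FIRST[S]={a,d}  FIRST[A]={b,c}  FIRST[B]={d}  FIRST[C]={a,b,d}

Compute FOLLOW by fixpoint:
initialize: $ ∈ FOLLOW(S)
iter 1:
  A→A A: FOLLOW(A) ⊇ FIRST(A) = {b,c}; new: +{b,c}
  S→S b: FOLLOW(S) ⊇ FIRST(b) = {b}; new: +{b}
  S→a A: FOLLOW(A) ⊇ FOLLOW(S) ⊇ {$,b}; new: +{$}
  S→d B: FOLLOW(B) ⊇ FOLLOW(S) ⊇ {$,b}; new: +{$,b}
  S→d C: FOLLOW(C) ⊇ FOLLOW(S) ⊇ {$,b}; new: +{$,b}
  S: {$,b}  A: {$,b,c}  B: {$,b}  C: {$,b}
iter 2: (no change)
  S: {$,b}  A: {$,b,c}  B: {$,b}  C: {$,b}

FOLLOW(S) = ["$", "b"]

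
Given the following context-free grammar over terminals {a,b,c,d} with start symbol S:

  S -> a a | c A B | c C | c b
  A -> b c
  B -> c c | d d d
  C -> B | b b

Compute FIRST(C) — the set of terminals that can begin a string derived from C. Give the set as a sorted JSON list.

FIRST sets, iterate to fixpoint:
pass 1:
  A via A→b c: +{b}
  B via B→c c: +{c}
  B via B→d d d: +{d}
  C via C→B: +{c,d}
  C via C→b b: +{b}
  S via S→a a: +{a}
  S via S→c A B: +{c}
  S: {a,c}  A: {b}  B: {c,d}  C: {b,c,d}
pass 2: — fixpoint
  S: {a,c}  A: {b}  B: {c,d}  C: {b,c,d}

FIRST(C) = ["b", "c", "d"]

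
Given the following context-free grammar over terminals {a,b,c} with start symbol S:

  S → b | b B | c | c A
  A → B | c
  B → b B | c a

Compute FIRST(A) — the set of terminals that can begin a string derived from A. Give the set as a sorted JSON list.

Compute FIRST by fixpoint:
round 1:
  A via A→c: +{c}
  B via B→b B: +{b}
  B via B→c a: +{c}
  S via S→b: +{b}
  S via S→c: +{c}
  FIRST[S]={b,c}  FIRST[A]={c}  FIRST[B]={b,c}
round 2:
  A via A→B: +{b}
  FIRST[S]={b,c}  FIRST[A]={b,c}  FIRST[B]={b,c}
round 3: done
  FIRST[S]={b,c}  FIRST[A]={b,c}  FIRST[B]={b,c}

FIRST(A) = ["b", "c"]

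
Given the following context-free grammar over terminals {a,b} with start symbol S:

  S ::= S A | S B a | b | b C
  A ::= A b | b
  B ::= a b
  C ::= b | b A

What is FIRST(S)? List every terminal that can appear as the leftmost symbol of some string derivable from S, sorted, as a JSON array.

FIRST iteration:
pass 1:
  A via A→b: +{b}
  B via B→a b: +{a}
  C via C→b: +{b}
  S via S→b: +{b}
  FIRST(S)={b}  FIRST(A)={b}  FIRST(B)={a}  FIRST(C)={b}
pass 2: (stable)
  FIRST(S)={b}  FIRST(A)={b}  FIRST(B)={a}  FIRST(C)={b}

FIRST(S) = ["b"]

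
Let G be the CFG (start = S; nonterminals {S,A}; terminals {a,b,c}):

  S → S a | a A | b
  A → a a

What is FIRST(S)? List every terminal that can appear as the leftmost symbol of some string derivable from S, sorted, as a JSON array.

Compute FIRST by fixpoint:
pass 1:
  A via A→a a: +{a}
  S via S→a A: +{a}
  S via S→b: +{b}
  S: {a,b}  A: {a}
pass 2: (stable)
  S: {a,b}  A: {a}

FIRST(S) = ["a", "b"]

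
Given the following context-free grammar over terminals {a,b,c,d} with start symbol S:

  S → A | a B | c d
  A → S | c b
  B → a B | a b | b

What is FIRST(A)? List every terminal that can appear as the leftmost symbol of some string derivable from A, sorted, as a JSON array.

FIRST sets, iterate to fixpoint:
iter 1:
  A via A→c b: +{c}
  B via B→a B: +{a}
  B via B→b: +{b}
  S via S→A: +{c}
  S via S→a B: +{a}
  S: {a,c}  A: {c}  B: {a,b}
iter 2:
  A via A→S: +{a}
  S: {a,c}  A: {a,c}  B: {a,b}
iter 3: (no change)
  S: {a,c}  A: {a,c}  B: {a,b}

FIRST(A) = ["a", "c"]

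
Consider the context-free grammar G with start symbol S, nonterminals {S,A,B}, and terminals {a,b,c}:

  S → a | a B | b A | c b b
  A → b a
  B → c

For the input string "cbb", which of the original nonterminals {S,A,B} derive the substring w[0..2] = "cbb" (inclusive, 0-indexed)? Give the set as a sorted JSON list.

CNF form of G:
  S -> T0 A | T1 B | T2 X3 | a
  A -> T0 T1
  B -> c
  T0 -> b
  T1 -> a
  T2 -> c
  X3 -> T0 T0

CYK table (by increasing span), restricted to cells inside w[0..2]:
  T[0,0] 'c' = {B,T2}  orig:{B}
  T[1,1] 'b' = {T0}  orig:{}
  T[2,2] 'b' = {T0}  orig:{}
  T[0,1] 'cb' = ∅
  T[1,2] 'bb' = {X3}  orig:{}
  T[0,2] 'cbb' = {S}

Original NTs in T[0,2] deriving "cbb": ["S"]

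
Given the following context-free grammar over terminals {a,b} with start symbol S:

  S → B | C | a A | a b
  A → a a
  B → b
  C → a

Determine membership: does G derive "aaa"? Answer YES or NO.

CNF form of G:
  S -> T0 A | T0 T1 | a | b
  A -> T0 T0
  B -> b
  C -> a
  T0 -> a
  T1 -> b

Fill CYK table bottom-up:
  T[0,0] 'a' = {C,S,T0}  orig:{C,S}
  T[1,1] 'a' = {C,S,T0}  orig:{C,S}
  T[2,2] 'a' = {C,S,T0}  orig:{C,S}
  T[0,1] 'aa' = {A}
  T[1,2] 'aa' = {A}
  T[0,2] 'aaa' = {S}

S ∈ T[0,2] ⇒ YES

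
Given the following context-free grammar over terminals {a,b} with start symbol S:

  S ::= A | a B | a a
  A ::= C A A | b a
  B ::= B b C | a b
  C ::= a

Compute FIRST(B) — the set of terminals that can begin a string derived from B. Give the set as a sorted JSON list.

Compute FIRST by fixpoint:
[1]
  A via A→b a: +{b}
  B via B→a b: +{a}
  C via C→a: +{a}
  S via S→A: +{b}
  S via S→a B: +{a}
  S: {a,b}  A: {b}  B: {a}  C: {a}
[2]
  A via A→C A A: +{a}
  S: {a,b}  A: {a,b}  B: {a}  C: {a}
[3] done
  S: {a,b}  A: {a,b}  B: {a}  C: {a}

FIRST(B) = ["a"]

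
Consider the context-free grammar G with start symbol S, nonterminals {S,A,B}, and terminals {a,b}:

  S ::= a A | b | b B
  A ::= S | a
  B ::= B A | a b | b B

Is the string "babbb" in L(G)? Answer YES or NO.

CNF form of G:
  S -> T0 A | T1 B | b
  A -> T0 A | T1 B | a | b
  B -> B A | T0 T1 | T1 B
  T0 -> a
  T1 -> b

Fill CYK table bottom-up:
  [0..0]={A,S,T1}  "b"  orig:{A,S}
  [1..1]={A,T0}  "a"  orig:{A}
  [2..2]={A,S,T1}  "b"  orig:{A,S}
  [3..3]={A,S,T1}  "b"  orig:{A,S}
  [4..4]={A,S,T1}  "b"  orig:{A,S}
  [0..1]=∅  "ba"
  [1..2]={A,B,S}  "ab"
  [2..3]=∅  "bb"
  [3..4]=∅  "bb"
  [0..2]={A,B,S}  "bab"
  [1..3]={B}  "abb"
  [2..4]=∅  "bbb"
  [0..3]={A,B,S}  "babb"
  [1..4]={B}  "abbb"
  [0..4]={A,B,S}  "babbb"

S ∈ T[0,4] ⇒ YES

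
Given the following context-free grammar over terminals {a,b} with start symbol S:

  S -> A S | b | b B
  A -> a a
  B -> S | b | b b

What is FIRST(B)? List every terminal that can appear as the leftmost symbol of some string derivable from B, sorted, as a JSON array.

Compute FIRST by fixpoint:
round 1:
  A via A→a a: +{a}
  B via B→b: +{b}
  S via S→A S: +{a}
  S via S→b: +{b}
  S: {a,b}  A: {a}  B: {b}
round 2:
  B via B→S: +{a}
  S: {a,b}  A: {a}  B: {a,b}
round 3: done
  S: {a,b}  A: {a}  B: {a,b}

FIRST(B) = ["a", "b"]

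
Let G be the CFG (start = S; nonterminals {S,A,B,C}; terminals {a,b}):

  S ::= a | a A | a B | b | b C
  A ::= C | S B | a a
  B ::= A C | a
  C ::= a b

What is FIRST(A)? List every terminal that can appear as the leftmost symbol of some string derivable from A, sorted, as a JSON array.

FIRST iteration:
iter 1:
  A via A→a a: +{a}
  B via B→A C: +{a}
  C via C→a b: +{a}
  S via S→a: +{a}
  S via S→b: +{b}
  S: {a,b}  A: {a}  B: {a}  C: {a}
iter 2:
  A via A→S B: +{b}
  B via B→A C: +{b}
  S: {a,b}  A: {a,b}  B: {a,b}  C: {a}
iter 3: done
  S: {a,b}  A: {a,b}  B: {a,b}  C: {a}

FIRST(A) = ["a", "b"]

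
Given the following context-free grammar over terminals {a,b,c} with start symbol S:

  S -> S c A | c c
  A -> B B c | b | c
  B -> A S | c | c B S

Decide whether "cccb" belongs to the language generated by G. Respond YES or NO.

CNF form of G:
  S -> S X3 | T0 T0
  A -> B X1 | b | c
  B -> A S | T0 X2 | c
  T0 -> c
  X1 -> B T0
  X2 -> B S
  X3 -> T0 A

Fill CYK table bottom-up:
  cell(0,0) c: {A,B,T0}  orig:{A,B}
  cell(1,1) c: {A,B,T0}  orig:{A,B}
  cell(2,2) c: {A,B,T0}  orig:{A,B}
  cell(3,3) b: {A}
  cell(0,1) cc: {S,X1,X3}  orig:{S}
  cell(1,2) cc: {S,X1,X3}  orig:{S}
  cell(2,3) cb: {X3}  orig:{}
  cell(0,2) ccc: {A,B,X2}  orig:{A,B}
  cell(1,3) ccb: ∅
  cell(0,3) cccb: {S}

S ∈ T[0,3] ⇒ YES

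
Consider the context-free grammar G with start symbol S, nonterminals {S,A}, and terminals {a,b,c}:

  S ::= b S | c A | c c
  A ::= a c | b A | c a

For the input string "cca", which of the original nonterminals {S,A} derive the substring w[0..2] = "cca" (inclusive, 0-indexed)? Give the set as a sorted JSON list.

CNF form of G:
  S -> T1 A | T1 T1 | T2 S
  A -> T0 T1 | T1 T0 | T2 A
  T0 -> a
  T1 -> c
  T2 -> b

CYK table (by increasing span) (cells [i..j] with 0 ≤ i ≤ j ≤ 2 only):
  T[0,0] 'c' = {T1}  orig:{}
  T[1,1] 'c' = {T1}  orig:{}
  T[2,2] 'a' = {T0}  orig:{}
  T[0,1] 'cc' = {S}
  T[1,2] 'ca' = {A}
  T[0,2] 'cca' = {S}

Original NTs in T[0,2] deriving "cca": ["S"]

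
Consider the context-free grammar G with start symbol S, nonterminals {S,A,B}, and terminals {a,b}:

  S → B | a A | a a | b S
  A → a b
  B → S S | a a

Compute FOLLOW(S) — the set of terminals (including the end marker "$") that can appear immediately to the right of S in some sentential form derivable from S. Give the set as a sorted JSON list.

FIRST iteration:
round 1:
  A via A→a b: +{a}
  B via B→a a: +{a}
  S via S→B: +{a}
  S via S→b S: +{b}
  FIRST(S)={a,b}  FIRST(A)={a}  FIRST(B)={a}
round 2:
  B via B→S S: +{b}
  FIRST(S)={a,b}  FIRST(A)={a}  FIRST(B)={a,b}
round 3: done
  FIRST(S)={a,b}  FIRST(A)={a}  FIRST(B)={a,b}

FOLLOW sets:
seed FOLLOW(S) with $
round 1:
  B→S S: FOLLOW(S) ⊇ FIRST(S) = {a,b}; new: +{a,b}
  S→B: FOLLOW(B) ⊇ FOLLOW(S) ⊇ {$,a,b}; new: +{$,a,b}
  S→a A: FOLLOW(A) ⊇ FOLLOW(S) ⊇ {$,a,b}; new: +{$,a,b}
  FOLLOW[S]={$,a,b}  FOLLOW[A]={$,a,b}  FOLLOW[B]={$,a,b}
round 2: done
  FOLLOW[S]={$,a,b}  FOLLOW[A]={$,a,b}  FOLLOW[B]={$,a,b}

FOLLOW(S) = ["$", "a", "b"]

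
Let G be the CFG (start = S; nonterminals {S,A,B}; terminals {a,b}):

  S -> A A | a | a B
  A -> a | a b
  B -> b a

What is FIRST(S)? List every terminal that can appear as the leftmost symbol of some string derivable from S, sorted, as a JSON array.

Compute FIRST by fixpoint:
[1]
  A via A→a: +{a}
  B via B→b a: +{b}
  S via S→A A: +{a}
  FIRST[S]={a}  FIRST[A]={a}  FIRST[B]={b}
[2] (no change)
  FIRST[S]={a}  FIRST[A]={a}  FIRST[B]={b}

FIRST(S) = ["a"]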